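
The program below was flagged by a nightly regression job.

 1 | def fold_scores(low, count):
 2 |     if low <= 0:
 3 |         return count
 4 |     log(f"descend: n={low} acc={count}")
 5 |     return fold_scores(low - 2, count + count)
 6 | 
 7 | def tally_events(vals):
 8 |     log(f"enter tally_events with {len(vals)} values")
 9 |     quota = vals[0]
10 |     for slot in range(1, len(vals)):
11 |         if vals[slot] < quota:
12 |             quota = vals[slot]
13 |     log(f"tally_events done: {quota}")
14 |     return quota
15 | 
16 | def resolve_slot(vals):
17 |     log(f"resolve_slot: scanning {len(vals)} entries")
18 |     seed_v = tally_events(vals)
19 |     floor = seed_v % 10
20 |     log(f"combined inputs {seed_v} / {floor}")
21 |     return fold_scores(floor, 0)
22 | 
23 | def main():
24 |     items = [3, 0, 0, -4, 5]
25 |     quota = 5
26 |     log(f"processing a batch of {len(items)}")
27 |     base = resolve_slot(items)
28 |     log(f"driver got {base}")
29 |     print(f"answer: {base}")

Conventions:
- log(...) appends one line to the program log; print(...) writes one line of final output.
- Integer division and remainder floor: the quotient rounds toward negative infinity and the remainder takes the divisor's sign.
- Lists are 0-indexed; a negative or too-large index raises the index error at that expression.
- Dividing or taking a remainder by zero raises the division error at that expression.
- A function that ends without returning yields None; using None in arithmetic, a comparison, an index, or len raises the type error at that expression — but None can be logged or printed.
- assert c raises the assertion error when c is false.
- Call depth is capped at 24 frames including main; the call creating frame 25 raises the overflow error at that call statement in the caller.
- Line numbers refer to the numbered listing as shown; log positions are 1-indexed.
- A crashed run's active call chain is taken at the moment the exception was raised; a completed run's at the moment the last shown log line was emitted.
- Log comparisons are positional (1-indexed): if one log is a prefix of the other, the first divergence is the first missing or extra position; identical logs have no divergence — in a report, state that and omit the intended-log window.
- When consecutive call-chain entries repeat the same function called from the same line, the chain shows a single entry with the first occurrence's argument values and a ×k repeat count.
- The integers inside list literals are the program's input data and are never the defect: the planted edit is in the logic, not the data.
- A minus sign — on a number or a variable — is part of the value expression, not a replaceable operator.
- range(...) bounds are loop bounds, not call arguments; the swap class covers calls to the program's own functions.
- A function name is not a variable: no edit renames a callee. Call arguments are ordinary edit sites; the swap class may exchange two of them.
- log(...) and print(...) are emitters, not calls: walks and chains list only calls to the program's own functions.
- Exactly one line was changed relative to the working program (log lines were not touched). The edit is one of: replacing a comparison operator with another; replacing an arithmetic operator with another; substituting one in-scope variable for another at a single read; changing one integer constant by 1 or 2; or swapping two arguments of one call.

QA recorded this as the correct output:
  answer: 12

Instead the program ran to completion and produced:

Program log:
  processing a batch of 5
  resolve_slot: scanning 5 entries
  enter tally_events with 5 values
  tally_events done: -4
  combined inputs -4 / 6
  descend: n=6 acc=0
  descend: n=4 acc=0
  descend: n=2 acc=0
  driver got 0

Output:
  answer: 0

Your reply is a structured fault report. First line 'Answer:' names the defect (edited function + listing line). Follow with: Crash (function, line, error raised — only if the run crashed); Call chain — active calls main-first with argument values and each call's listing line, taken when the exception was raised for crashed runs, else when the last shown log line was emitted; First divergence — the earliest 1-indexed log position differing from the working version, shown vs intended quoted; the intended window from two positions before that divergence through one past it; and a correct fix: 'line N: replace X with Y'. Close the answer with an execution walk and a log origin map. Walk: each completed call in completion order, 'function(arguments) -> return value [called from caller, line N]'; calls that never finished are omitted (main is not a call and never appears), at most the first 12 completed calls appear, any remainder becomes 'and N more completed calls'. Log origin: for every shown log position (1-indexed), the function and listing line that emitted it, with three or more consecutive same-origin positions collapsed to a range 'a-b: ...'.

Answer: the defect is in fold_scores at line 5.
Key observation: At log position 7 the runs split — shown 'descend: n=4 acc=0', but the working version logs 'descend: n=4 acc=6'.
Call chain: main.
First divergence: at position 7 the run shows 'descend: n=4 acc=0' where the working version logs 'descend: n=4 acc=6'.
Intended log window:
  5: combined inputs -4 / 6
  6: descend: n=6 acc=0
  7: descend: n=4 acc=6
  8: descend: n=2 acc=10
Execution walk:
  tally_events([3, 0, 0, -4, 5]) -> -4  [called from resolve_slot, line 18]
  fold_scores(0, 0) -> 0  [called from fold_scores, line 5]
  fold_scores(2, 0) -> 0  [called from fold_scores, line 5]
  fold_scores(4, 0) -> 0  [called from fold_scores, line 5]
  fold_scores(6, 0) -> 0  [called from resolve_slot, line 21]
  resolve_slot([3, 0, 0, -4, 5]) -> 0  [called from main, line 27]
Origin of each log line:
  1: emitted by main (line 26)
  2: emitted by resolve_slot (line 17)
  3: emitted by tally_events (line 8)
  4: emitted by tally_events (line 13)
  5: emitted by resolve_slot (line 20)
  6-8: emitted by fold_scores (line 4)
  9: emitted by main (line 28)
A correct fix: line 5: replace `count + count` with `count + low`.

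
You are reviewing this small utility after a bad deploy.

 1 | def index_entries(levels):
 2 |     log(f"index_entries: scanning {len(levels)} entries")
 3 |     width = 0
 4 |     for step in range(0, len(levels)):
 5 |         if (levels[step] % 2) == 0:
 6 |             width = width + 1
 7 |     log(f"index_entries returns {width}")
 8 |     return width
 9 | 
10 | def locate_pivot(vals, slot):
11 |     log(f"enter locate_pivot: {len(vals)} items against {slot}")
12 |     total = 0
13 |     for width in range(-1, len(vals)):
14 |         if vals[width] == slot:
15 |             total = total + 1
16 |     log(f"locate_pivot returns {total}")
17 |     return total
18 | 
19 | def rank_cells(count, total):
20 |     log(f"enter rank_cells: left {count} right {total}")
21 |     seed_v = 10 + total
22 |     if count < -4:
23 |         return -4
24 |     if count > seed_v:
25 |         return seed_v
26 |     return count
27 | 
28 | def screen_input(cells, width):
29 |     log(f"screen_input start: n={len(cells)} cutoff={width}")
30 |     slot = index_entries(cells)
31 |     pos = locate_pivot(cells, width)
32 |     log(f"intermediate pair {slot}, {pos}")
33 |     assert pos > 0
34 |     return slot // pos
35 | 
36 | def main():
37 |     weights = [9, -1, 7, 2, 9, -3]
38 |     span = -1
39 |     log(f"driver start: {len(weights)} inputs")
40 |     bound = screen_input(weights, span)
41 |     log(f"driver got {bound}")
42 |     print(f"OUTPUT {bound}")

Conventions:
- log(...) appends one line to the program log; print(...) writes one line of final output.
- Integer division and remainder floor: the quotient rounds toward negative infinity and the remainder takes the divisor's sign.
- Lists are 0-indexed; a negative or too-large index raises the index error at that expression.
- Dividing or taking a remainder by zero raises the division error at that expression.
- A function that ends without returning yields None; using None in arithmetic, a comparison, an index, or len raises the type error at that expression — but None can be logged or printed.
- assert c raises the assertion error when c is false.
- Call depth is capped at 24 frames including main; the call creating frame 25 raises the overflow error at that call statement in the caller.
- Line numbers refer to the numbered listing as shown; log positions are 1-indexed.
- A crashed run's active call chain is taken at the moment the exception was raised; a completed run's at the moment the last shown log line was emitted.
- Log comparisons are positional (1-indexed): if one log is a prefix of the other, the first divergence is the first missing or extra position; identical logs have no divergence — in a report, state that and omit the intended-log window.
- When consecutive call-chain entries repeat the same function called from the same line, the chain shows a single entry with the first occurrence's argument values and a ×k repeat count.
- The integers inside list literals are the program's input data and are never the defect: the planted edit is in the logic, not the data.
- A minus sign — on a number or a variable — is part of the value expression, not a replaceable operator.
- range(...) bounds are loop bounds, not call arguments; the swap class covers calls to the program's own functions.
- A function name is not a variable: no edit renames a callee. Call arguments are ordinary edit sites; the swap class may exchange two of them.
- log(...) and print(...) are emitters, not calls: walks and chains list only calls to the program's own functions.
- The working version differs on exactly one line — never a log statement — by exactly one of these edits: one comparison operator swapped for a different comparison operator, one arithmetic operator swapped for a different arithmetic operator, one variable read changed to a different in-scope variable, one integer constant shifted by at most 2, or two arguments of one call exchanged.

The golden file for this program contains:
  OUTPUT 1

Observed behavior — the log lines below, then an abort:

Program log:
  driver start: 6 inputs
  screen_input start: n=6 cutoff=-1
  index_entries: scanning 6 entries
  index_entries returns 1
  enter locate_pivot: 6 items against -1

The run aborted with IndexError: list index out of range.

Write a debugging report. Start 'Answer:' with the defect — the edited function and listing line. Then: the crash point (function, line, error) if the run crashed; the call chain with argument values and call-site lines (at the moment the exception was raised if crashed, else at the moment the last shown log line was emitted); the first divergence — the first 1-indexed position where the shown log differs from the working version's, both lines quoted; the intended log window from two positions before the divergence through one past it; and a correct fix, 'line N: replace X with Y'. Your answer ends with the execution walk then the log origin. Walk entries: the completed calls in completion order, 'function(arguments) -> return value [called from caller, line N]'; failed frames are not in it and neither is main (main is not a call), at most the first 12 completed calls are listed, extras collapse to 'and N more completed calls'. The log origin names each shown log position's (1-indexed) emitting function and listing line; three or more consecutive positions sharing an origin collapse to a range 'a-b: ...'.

Answer: the defect is in locate_pivot at line 13.
Key observation: After 5 matching log lines the faulty run goes silent, while the working version continues with 'locate_pivot returns 1'.
Crash: locate_pivot, line 14, IndexError.
Call chain: main -> screen_input([9, -1, 7, 2, 9, -3], -1) (called at line 40) -> locate_pivot([9, -1, 7, 2, 9, -3], -1) (called at line 31).
First divergence: position 6 — after 5 matching lines the faulty run goes silent; intended next line 'locate_pivot returns 1'.
Intended log window:
  4: index_entries returns 1
  5: enter locate_pivot: 6 items against -1
  6: locate_pivot returns 1
  7: intermediate pair 1, 1
Execution walk:
  index_entries([9, -1, 7, 2, 9, -3]) -> 1  [called from screen_input, line 30]
Log origins:
  1 — main, line 39
  2 — screen_input, line 29
  3 — index_entries, line 2
  4 — index_entries, line 7
  5 — locate_pivot, line 11
A correct fix: line 13: replace `-1` with `0`.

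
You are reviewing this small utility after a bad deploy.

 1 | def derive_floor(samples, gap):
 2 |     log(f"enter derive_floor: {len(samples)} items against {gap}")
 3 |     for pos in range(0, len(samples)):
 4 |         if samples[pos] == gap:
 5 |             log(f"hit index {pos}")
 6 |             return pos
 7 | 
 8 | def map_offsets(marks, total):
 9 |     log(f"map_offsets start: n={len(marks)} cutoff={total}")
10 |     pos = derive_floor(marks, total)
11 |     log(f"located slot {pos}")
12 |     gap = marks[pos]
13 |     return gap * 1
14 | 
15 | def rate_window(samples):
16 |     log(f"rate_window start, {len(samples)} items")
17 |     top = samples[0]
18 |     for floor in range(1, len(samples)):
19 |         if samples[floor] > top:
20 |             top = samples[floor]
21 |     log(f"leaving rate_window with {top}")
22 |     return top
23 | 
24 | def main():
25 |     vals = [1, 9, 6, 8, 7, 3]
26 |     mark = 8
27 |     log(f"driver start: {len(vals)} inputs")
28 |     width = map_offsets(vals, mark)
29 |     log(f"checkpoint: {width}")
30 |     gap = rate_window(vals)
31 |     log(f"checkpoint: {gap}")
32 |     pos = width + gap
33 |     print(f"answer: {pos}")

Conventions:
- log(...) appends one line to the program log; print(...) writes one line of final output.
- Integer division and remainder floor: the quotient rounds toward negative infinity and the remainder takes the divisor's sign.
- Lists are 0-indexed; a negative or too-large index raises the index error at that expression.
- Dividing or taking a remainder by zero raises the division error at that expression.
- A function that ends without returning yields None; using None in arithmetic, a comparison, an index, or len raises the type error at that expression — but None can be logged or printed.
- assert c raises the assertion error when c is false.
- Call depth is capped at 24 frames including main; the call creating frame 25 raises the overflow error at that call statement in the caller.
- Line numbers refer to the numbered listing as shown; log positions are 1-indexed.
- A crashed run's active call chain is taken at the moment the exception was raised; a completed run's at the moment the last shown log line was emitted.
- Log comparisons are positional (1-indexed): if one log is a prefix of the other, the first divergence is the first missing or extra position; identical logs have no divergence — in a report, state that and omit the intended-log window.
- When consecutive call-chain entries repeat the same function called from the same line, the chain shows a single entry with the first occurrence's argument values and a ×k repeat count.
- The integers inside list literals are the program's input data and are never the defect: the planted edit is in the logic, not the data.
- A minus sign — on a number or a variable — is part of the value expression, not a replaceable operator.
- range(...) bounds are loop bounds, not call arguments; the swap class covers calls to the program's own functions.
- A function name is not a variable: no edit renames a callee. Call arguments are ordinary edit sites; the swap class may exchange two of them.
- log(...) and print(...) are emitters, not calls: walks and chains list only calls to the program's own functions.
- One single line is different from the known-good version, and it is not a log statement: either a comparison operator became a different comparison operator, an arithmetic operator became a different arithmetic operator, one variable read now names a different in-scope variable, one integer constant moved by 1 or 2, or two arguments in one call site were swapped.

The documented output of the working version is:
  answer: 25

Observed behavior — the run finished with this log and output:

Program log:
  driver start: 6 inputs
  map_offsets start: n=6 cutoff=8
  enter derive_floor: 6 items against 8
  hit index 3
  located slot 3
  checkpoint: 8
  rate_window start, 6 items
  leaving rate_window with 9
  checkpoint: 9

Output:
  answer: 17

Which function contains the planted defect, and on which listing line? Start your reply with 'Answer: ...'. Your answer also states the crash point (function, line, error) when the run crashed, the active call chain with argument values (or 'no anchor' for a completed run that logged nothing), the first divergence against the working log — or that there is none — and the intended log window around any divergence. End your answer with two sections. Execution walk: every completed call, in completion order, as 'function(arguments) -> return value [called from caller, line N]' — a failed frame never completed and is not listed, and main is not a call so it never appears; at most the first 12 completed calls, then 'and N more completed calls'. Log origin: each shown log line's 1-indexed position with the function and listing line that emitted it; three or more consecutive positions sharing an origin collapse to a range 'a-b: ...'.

Answer: the defect is in map_offsets at line 13.
The tell: The log first diverges at position 6: the faulty run prints 'checkpoint: 8' where the working version prints 'checkpoint: 16'.
Call chain: main.
First divergence: at position 6 the run shows 'checkpoint: 8' where the working version logs 'checkpoint: 16'.
Intended log window:
  4: hit index 3
  5: located slot 3
  6: checkpoint: 16
  7: rate_window start, 6 items
Execution walk:
  derive_floor([1, 9, 6, 8, 7, 3], 8) -> 3  [called from map_offsets, line 10]
  map_offsets([1, 9, 6, 8, 7, 3], 8) -> 8  [called from main, line 28]
  rate_window([1, 9, 6, 8, 7, 3]) -> 9  [called from main, line 30]
Log origin:
  1: emitted by main (line 27)
  2: emitted by map_offsets (line 9)
  3: emitted by derive_floor (line 2)
  4: emitted by derive_floor (line 5)
  5: emitted by map_offsets (line 11)
  6: emitted by main (line 29)
  7: emitted by rate_window (line 16)
  8: emitted by rate_window (line 21)
  9: emitted by main (line 31)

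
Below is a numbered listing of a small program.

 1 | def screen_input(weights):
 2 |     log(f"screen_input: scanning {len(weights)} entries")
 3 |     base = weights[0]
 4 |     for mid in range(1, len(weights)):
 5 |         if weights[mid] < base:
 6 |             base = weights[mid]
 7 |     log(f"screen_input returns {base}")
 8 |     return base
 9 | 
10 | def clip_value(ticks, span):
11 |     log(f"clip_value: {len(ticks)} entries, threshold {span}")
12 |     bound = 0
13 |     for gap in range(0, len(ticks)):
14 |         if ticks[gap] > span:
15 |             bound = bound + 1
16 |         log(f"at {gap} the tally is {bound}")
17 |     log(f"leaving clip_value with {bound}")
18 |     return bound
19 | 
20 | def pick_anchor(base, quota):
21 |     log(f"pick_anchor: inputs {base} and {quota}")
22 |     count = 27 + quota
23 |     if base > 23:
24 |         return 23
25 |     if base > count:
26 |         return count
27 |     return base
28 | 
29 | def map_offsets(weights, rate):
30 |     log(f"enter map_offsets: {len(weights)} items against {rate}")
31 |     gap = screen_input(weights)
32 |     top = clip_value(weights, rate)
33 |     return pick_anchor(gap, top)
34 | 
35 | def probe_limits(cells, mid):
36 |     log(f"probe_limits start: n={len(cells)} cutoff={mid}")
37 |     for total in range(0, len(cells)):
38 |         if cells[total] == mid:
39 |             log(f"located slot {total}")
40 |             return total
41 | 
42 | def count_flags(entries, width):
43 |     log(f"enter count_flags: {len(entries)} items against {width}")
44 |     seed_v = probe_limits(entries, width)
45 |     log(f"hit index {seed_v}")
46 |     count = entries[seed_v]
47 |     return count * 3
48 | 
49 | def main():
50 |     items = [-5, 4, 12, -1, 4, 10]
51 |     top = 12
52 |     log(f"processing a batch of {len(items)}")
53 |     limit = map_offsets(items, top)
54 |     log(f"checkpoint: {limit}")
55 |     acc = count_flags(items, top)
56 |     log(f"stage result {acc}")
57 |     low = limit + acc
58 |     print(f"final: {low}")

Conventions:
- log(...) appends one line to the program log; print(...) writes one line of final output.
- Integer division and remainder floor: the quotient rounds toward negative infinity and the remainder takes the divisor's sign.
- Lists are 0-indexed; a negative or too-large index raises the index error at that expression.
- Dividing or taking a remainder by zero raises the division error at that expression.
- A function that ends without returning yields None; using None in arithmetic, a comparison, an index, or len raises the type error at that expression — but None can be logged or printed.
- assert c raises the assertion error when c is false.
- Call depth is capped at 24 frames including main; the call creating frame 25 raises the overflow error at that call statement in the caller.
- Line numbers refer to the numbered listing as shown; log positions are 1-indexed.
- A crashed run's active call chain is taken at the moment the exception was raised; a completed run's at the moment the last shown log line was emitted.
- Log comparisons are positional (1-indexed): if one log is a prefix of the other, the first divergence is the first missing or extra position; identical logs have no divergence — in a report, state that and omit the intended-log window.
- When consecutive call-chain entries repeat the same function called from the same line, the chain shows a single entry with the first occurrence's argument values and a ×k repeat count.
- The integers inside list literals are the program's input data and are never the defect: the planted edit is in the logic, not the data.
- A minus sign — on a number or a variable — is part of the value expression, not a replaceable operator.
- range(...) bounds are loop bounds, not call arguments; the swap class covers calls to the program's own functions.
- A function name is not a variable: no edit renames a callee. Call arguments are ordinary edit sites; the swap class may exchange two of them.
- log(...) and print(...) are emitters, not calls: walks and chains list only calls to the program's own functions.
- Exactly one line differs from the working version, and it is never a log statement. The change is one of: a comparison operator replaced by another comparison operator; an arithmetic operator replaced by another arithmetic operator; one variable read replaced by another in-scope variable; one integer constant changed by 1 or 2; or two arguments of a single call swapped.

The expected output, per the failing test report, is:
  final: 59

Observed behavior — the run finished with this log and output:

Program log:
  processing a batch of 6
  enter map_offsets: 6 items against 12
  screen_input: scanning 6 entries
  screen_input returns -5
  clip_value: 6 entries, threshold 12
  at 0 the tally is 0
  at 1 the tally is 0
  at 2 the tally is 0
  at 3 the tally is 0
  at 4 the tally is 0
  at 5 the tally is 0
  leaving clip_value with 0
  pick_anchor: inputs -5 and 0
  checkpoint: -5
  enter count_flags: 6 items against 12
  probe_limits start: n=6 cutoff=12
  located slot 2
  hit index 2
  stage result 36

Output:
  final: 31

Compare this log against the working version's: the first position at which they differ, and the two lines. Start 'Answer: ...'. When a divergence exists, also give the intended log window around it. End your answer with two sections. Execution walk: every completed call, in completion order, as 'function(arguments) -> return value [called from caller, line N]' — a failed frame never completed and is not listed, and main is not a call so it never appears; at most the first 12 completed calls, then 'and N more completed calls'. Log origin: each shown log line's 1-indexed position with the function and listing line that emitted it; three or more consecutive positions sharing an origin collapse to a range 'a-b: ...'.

Answer: position 14 — shown 'checkpoint: -5', intended 'checkpoint: 23'.
Intended log window:
  12: leaving clip_value with 0
  13: pick_anchor: inputs -5 and 0
  14: checkpoint: 23
  15: enter count_flags: 6 items against 12
Execution walk:
  screen_input([-5, 4, 12, -1, 4, 10]) -> -5  [called from map_offsets, line 31]
  clip_value([-5, 4, 12, -1, 4, 10], 12) -> 0  [called from map_offsets, line 32]
  pick_anchor(-5, 0) -> -5  [called from map_offsets, line 33]
  map_offsets([-5, 4, 12, -1, 4, 10], 12) -> -5  [called from main, line 53]
  probe_limits([-5, 4, 12, -1, 4, 10], 12) -> 2  [called from count_flags, line 44]
  count_flags([-5, 4, 12, -1, 4, 10], 12) -> 36  [called from main, line 55]
Log origins:
  1: emitted by main (line 52)
  2: emitted by map_offsets (line 30)
  3: emitted by screen_input (line 2)
  4: emitted by screen_input (line 7)
  5: emitted by clip_value (line 11)
  6-11: emitted by clip_value (line 16)
  12: emitted by clip_value (line 17)
  13: emitted by pick_anchor (line 21)
  14: emitted by main (line 54)
  15: emitted by count_flags (line 43)
  16: emitted by probe_limits (line 36)
  17: emitted by probe_limits (line 39)
  18: emitted by count_flags (line 45)
  19: emitted by main (line 56)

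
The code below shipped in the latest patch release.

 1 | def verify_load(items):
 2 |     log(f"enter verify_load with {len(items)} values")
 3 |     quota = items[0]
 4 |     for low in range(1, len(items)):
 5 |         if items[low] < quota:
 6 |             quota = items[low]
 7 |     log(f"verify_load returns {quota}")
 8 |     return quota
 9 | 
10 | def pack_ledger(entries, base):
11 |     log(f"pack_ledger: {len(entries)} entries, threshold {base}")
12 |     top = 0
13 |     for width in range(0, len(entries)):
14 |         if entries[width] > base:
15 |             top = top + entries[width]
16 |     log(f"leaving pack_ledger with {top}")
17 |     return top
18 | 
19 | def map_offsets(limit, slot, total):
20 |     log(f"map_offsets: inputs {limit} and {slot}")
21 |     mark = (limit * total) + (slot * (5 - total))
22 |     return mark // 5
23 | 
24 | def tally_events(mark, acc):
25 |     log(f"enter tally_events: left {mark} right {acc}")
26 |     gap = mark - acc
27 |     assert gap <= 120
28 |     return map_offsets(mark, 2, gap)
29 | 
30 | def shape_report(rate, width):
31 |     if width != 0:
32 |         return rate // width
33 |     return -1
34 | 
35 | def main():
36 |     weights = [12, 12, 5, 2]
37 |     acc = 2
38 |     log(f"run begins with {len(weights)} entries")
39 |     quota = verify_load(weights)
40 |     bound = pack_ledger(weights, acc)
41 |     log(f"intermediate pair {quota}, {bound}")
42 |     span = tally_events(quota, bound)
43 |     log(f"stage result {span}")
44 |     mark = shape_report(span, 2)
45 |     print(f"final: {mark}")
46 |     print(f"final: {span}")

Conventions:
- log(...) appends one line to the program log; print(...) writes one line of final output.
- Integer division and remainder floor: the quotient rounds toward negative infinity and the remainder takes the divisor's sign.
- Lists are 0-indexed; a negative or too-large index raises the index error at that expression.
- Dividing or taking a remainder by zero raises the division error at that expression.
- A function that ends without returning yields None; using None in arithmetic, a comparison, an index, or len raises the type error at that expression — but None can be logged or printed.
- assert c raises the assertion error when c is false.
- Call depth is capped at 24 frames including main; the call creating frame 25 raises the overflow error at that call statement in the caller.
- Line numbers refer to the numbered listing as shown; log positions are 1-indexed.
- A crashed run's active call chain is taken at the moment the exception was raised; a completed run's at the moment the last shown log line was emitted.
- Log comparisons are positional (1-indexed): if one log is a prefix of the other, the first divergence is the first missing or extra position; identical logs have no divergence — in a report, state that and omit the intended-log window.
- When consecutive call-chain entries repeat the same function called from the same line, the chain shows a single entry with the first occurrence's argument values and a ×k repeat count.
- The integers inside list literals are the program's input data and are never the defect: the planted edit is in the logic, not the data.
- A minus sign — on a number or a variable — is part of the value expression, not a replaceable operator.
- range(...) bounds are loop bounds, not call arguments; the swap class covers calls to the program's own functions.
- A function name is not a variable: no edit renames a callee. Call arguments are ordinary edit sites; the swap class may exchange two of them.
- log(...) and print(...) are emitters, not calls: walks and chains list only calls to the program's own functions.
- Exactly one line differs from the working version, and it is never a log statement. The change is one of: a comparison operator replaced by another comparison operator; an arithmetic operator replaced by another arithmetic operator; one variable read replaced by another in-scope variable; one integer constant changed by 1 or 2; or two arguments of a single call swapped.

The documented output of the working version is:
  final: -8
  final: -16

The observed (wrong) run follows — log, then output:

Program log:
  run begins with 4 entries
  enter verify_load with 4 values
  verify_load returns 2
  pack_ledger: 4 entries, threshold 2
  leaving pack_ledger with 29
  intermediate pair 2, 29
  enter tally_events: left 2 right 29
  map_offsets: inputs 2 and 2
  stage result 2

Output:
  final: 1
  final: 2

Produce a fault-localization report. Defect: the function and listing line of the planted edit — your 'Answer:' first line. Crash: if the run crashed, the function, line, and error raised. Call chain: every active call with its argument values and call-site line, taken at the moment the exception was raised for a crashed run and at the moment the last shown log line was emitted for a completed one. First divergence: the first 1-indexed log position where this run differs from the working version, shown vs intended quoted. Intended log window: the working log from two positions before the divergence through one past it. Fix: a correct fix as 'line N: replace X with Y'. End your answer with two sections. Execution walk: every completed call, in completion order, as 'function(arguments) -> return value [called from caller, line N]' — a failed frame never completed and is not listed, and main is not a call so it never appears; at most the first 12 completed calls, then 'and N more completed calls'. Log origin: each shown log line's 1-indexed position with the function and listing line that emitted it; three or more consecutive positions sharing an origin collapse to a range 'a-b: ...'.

Answer: the defect is in tally_events at line 28.
Key fact: The earliest visible damage is log position 8 — 'map_offsets: inputs 2 and 2' rather than the intended 'map_offsets: inputs 2 and -27'.
Call chain: main.
First divergence: position 8 — shown 'map_offsets: inputs 2 and 2', intended 'map_offsets: inputs 2 and -27'.
Intended log window:
  6: intermediate pair 2, 29
  7: enter tally_events: left 2 right 29
  8: map_offsets: inputs 2 and -27
  9: stage result -16
Execution walk:
  verify_load([12, 12, 5, 2]) -> 2  [called from main, line 39]
  pack_ledger([12, 12, 5, 2], 2) -> 29  [called from main, line 40]
  map_offsets(2, 2, -27) -> 2  [called from tally_events, line 28]
  tally_events(2, 29) -> 2  [called from main, line 42]
  shape_report(2, 2) -> 1  [called from main, line 44]
Origin of each log line:
  1: emitted by main (line 38)
  2: emitted by verify_load (line 2)
  3: emitted by verify_load (line 7)
  4: emitted by pack_ledger (line 11)
  5: emitted by pack_ledger (line 16)
  6: emitted by main (line 41)
  7: emitted by tally_events (line 25)
  8: emitted by map_offsets (line 20)
  9: emitted by main (line 43)
A correct fix: line 28: replace `map_offsets(mark, 2, gap)` with `map_offsets(mark, gap, 2)`.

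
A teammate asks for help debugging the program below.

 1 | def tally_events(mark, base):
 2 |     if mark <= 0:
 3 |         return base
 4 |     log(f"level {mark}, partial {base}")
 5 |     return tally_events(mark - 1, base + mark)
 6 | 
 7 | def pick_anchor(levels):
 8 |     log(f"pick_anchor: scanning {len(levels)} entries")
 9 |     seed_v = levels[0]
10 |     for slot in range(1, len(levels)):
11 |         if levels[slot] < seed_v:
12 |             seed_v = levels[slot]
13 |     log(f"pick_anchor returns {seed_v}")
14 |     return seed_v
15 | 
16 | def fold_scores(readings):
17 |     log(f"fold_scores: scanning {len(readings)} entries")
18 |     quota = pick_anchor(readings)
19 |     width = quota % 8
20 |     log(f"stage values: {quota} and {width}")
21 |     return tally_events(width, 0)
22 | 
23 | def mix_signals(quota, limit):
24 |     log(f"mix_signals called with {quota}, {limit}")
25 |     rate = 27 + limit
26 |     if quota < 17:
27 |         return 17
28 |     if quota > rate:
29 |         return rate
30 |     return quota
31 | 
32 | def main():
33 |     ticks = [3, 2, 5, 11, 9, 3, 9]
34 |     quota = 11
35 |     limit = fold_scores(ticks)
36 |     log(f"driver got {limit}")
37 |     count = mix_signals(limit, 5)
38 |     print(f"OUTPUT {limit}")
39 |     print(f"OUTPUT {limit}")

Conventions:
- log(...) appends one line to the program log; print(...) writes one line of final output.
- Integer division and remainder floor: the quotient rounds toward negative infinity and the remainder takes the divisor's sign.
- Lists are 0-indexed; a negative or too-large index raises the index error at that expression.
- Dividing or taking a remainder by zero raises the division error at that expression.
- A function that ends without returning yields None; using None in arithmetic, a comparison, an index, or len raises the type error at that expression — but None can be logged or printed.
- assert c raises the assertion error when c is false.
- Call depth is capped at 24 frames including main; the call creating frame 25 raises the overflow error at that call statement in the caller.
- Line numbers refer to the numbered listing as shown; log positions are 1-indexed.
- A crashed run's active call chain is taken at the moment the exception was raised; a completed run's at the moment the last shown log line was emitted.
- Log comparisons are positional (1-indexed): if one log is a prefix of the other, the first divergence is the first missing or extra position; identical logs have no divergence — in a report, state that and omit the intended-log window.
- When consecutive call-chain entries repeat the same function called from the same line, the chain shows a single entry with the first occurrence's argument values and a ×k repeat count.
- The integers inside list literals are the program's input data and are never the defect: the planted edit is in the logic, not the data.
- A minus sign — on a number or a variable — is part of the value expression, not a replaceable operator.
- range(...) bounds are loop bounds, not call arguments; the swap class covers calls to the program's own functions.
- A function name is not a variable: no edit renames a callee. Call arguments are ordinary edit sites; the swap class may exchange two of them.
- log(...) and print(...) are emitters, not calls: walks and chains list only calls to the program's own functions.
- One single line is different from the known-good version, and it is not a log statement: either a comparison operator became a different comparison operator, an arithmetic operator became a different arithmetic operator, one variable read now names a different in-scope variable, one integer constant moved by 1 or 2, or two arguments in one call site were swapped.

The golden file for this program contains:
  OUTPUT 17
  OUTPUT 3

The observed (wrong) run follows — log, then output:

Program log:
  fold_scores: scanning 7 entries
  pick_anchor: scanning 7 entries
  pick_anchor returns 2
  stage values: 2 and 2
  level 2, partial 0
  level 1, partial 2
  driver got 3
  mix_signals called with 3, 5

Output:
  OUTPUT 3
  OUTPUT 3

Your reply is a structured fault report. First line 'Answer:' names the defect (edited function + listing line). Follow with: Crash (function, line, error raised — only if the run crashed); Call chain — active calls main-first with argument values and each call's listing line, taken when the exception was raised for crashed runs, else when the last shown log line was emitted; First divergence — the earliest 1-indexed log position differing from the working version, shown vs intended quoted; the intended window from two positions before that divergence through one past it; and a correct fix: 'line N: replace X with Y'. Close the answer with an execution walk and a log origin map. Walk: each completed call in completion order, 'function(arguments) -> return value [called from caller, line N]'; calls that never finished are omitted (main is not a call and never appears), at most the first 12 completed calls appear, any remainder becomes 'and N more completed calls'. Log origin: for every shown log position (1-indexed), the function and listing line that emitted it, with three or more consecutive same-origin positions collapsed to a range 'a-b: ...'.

Answer: the defect is in main at line 38.
Key observation: Log streams are identical — the defect surfaces only in the printed output.
Call chain: main -> mix_signals(3, 5) (called at line 37).
First divergence: none — the logs agree in full.
Execution walk:
  pick_anchor([3, 2, 5, 11, 9, 3, 9]) -> 2  [called from fold_scores, line 18]
  tally_events(0, 3) -> 3  [called from tally_events, line 5]
  tally_events(1, 2) -> 3  [called from tally_events, line 5]
  tally_events(2, 0) -> 3  [called from fold_scores, line 21]
  fold_scores([3, 2, 5, 11, 9, 3, 9]) -> 3  [called from main, line 35]
  mix_signals(3, 5) -> 17  [called from main, line 37]
Log origins:
  1 — fold_scores, line 17
  2 — pick_anchor, line 8
  3 — pick_anchor, line 13
  4 — fold_scores, line 20
  5 — tally_events, line 4
  6 — tally_events, line 4
  7 — main, line 36
  8 — mix_signals, line 24
A correct fix: line 38: replace `limit` with `count`.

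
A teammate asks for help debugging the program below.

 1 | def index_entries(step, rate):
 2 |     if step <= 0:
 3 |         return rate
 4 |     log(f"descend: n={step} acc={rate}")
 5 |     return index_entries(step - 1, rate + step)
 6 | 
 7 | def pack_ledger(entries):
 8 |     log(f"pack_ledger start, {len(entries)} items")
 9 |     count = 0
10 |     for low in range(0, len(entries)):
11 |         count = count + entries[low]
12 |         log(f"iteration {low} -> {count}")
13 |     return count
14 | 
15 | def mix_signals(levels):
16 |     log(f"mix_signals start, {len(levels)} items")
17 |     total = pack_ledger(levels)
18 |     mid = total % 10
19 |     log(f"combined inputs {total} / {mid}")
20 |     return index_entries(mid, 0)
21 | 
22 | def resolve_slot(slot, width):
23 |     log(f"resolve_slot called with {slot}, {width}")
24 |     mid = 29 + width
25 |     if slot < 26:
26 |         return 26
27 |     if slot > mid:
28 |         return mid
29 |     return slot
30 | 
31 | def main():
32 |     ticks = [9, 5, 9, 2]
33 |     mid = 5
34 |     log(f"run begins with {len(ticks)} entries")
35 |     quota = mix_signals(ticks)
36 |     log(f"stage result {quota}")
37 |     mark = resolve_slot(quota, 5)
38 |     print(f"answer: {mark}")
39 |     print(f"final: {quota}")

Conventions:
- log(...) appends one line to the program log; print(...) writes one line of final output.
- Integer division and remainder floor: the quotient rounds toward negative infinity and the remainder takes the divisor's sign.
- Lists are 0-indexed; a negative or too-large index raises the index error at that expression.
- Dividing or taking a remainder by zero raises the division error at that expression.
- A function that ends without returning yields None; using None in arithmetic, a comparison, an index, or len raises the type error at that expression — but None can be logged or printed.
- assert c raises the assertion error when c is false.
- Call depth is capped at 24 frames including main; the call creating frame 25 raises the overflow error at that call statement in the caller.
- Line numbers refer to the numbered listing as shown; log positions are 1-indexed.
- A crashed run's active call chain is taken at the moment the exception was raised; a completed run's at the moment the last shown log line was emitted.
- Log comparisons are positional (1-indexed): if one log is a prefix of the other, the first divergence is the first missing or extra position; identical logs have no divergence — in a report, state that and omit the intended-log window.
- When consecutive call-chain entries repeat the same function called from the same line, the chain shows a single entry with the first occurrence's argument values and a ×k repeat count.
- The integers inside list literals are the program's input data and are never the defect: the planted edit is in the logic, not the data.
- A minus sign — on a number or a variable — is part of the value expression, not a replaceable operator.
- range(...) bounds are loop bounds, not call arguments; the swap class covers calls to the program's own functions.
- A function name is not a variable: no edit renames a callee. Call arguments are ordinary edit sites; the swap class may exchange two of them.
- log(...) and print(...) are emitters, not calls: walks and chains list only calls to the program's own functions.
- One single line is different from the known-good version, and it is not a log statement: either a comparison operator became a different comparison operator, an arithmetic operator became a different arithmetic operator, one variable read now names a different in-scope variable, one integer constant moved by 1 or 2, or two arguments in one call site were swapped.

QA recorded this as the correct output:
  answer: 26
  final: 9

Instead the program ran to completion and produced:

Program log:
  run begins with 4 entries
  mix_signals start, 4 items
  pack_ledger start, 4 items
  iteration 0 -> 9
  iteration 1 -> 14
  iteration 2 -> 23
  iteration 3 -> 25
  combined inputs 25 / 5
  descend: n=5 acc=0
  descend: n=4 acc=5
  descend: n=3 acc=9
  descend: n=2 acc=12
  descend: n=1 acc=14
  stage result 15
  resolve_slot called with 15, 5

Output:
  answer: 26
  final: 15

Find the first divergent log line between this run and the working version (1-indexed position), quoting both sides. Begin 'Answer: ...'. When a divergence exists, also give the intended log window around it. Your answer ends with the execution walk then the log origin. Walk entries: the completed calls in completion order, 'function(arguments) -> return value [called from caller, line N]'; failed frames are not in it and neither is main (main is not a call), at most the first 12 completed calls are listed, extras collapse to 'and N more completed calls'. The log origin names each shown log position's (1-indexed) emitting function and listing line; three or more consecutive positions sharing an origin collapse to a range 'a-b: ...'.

Answer: position 10 — shown 'descend: n=4 acc=5', intended 'descend: n=3 acc=5'.
Intended log window:
  8: combined inputs 25 / 5
  9: descend: n=5 acc=0
  10: descend: n=3 acc=5
  11: descend: n=1 acc=8
Execution walk:
  pack_ledger([9, 5, 9, 2]) -> 25  [called from mix_signals, line 17]
  index_entries(0, 15) -> 15  [called from index_entries, line 5]
  index_entries(1, 14) -> 15  [called from index_entries, line 5]
  index_entries(2, 12) -> 15  [called from index_entries, line 5]
  index_entries(3, 9) -> 15  [called from index_entries, line 5]
  index_entries(4, 5) -> 15  [called from index_entries, line 5]
  index_entries(5, 0) -> 15  [called from mix_signals, line 20]
  mix_signals([9, 5, 9, 2]) -> 15  [called from main, line 35]
  resolve_slot(15, 5) -> 26  [called from main, line 37]
Origin of each log line:
  1: from main, line 34
  2: from mix_signals, line 16
  3: from pack_ledger, line 8
  4-7: from pack_ledger, line 12
  8: from mix_signals, line 19
  9-13: from index_entries, line 4
  14: from main, line 36
  15: from resolve_slot, line 23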